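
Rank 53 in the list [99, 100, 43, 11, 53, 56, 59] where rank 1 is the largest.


Sort descending: [100, 99, 59, 56, 53, 43, 11]
Find 53 in the sorted list.
53 is at position 5.
Final answer: 5


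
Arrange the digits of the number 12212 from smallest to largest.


The number 12212 has digits: 1, 2, 2, 1, 2
Sorted: 1, 1, 2, 2, 2
Joining the sorted digits gives the result.
Final answer: 11222


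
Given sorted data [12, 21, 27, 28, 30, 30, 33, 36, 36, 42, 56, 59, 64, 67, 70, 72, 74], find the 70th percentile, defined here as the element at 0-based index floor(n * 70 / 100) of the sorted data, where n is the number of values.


The dataset has n = 17 elements.
Index = floor(17 * 70 / 100) = floor(1190 / 100) = floor(11.9) = 11
Counting from index 0 in the sorted data, the element at index 11 is 59.
Final answer: 59


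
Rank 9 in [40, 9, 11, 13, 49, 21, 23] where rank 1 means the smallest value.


Sort ascending: [9, 11, 13, 21, 23, 40, 49]
Find 9 in the sorted list.
9 is at position 1 (1-indexed).
Final answer: 1


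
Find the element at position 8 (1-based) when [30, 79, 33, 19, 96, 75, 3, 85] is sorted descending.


Sort descending: [96, 85, 79, 75, 33, 30, 19, 3]
The 8th element (1-indexed) is at index 7.
Value = 3
Final answer: 3


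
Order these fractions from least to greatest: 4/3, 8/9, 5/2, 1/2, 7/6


Convert to decimal for comparison:
  4/3 = 1.3333
  8/9 = 0.8889
  5/2 = 2.5
  1/2 = 0.5
  7/6 = 1.1667
Decimals in increasing order: 0.5 < 0.8889 < 1.1667 < 1.3333 < 2.5
Writing each back as its fraction gives the sorted order.
Final answer: 1/2, 8/9, 7/6, 4/3, 5/2


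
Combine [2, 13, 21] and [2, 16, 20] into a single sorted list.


List A: [2, 13, 21]
List B: [2, 16, 20]
Repeatedly compare the front elements and take the smaller:
  2 vs 2 -> take 2
  13 vs 2 -> take 2
  13 vs 16 -> take 13
  21 vs 16 -> take 16
  21 vs 20 -> take 20
  B is exhausted; append the rest of A: [21]
Final answer: [2, 2, 13, 16, 20, 21]


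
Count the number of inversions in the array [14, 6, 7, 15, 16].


For each element, count the later elements that are smaller than it:
  14 (index 0): smaller elements after it = [6, 7] -> 2
  6 (index 1): smaller elements after it = [] -> 0
  7 (index 2): smaller elements after it = [] -> 0
  15 (index 3): smaller elements after it = [] -> 0
Total inversions = 2 + 0 + 0 + 0 = 2
Final answer: 2


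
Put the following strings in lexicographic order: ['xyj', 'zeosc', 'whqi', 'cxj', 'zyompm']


Compare strings character by character (the first differing letter decides):
  'cxj' < 'whqi' since 'c' < 'w' at position 1
  'whqi' < 'xyj' since 'w' < 'x' at position 1
  'xyj' < 'zeosc' since 'x' < 'z' at position 1
  'zeosc' < 'zyompm' since 'e' < 'y' at position 2
Chaining these comparisons gives the alphabetical order.
Final answer: ['cxj', 'whqi', 'xyj', 'zeosc', 'zyompm']


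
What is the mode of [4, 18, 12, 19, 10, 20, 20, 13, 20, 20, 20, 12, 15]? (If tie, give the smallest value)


Count the frequency of each value:
  4 appears 1 time(s)
  10 appears 1 time(s)
  12 appears 2 time(s)
  13 appears 1 time(s)
  15 appears 1 time(s)
  18 appears 1 time(s)
  19 appears 1 time(s)
  20 appears 5 time(s)
Maximum frequency is 5.
Only 20 reaches that frequency, so it is the mode.
Final answer: 20


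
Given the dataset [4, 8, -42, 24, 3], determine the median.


First, sort the list: [-42, 3, 4, 8, 24]
The list has 5 elements (odd count).
The middle index is 2 (0-based), and the element there is 4.
Final answer: 4


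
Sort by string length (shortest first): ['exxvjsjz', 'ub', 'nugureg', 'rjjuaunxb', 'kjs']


Compute lengths:
  'exxvjsjz' has length 8
  'ub' has length 2
  'nugureg' has length 7
  'rjjuaunxb' has length 9
  'kjs' has length 3
Lengths in increasing order: 2 < 3 < 7 < 8 < 9
Listing the words in that order gives the answer.
Final answer: ['ub', 'kjs', 'nugureg', 'exxvjsjz', 'rjjuaunxb']


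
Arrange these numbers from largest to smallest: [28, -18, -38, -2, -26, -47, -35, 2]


Original list: [28, -18, -38, -2, -26, -47, -35, 2]
Repeatedly take the largest remaining element:
  Remaining [28, -18, -38, -2, -26, -47, -35, 2] -> largest is 28
  Remaining [-18, -38, -2, -26, -47, -35, 2] -> largest is 2
  Remaining [-18, -38, -2, -26, -47, -35] -> largest is -2
  Remaining [-18, -38, -26, -47, -35] -> largest is -18
  Remaining [-38, -26, -47, -35] -> largest is -26
  Remaining [-38, -47, -35] -> largest is -35
  Remaining [-38, -47] -> largest is -38
  Remaining [-47] -> largest is -47
Collecting the picks in order gives the descending list.
Final answer: [28, 2, -2, -18, -26, -35, -38, -47]


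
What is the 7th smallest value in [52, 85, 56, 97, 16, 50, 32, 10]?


Sort ascending: [10, 16, 32, 50, 52, 56, 85, 97]
The 7th element (1-indexed) is at index 6.
Value = 85
Final answer: 85


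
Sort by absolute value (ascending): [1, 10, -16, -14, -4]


Compute absolute values:
  |1| = 1
  |10| = 10
  |-16| = 16
  |-14| = 14
  |-4| = 4
Absolute values in increasing order: 1 < 4 < 10 < 14 < 16
Listing the original numbers in that order gives the answer.
Final answer: [1, -4, 10, -14, -16]


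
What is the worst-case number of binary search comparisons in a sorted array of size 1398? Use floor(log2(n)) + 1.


Binary search halves the search space each step.
Maximum comparisons = floor(log2(1398)) + 1
log2(1398) = 10.4491
floor(log2(1398)) = 10, so 10 + 1 = 11
Final answer: 11


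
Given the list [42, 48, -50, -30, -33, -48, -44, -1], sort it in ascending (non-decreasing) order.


Original list: [42, 48, -50, -30, -33, -48, -44, -1]
Repeatedly take the smallest remaining element:
  Remaining [42, 48, -50, -30, -33, -48, -44, -1] -> smallest is -50
  Remaining [42, 48, -30, -33, -48, -44, -1] -> smallest is -48
  Remaining [42, 48, -30, -33, -44, -1] -> smallest is -44
  Remaining [42, 48, -30, -33, -1] -> smallest is -33
  Remaining [42, 48, -30, -1] -> smallest is -30
  Remaining [42, 48, -1] -> smallest is -1
  Remaining [42, 48] -> smallest is 42
  Remaining [48] -> smallest is 48
Collecting the picks in order gives the sorted list.
Final answer: [-50, -48, -44, -33, -30, -1, 42, 48]


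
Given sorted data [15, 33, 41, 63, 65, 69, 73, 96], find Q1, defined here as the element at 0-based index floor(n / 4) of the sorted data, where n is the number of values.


The list has n = 8 elements.
Q1 index = floor(8 / 4) = floor(2) = 2
Counting from index 0 in the sorted data, the element at index 2 is 41.
Final answer: 41


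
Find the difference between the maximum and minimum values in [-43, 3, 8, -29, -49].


Maximum value: 8
Minimum value: -49
Range = 8 - (-49) = 57
Final answer: 57


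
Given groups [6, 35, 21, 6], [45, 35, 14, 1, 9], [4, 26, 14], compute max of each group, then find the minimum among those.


Find max of each group:
  Group 1: [6, 35, 21, 6] -> max = 35
  Group 2: [45, 35, 14, 1, 9] -> max = 45
  Group 3: [4, 26, 14] -> max = 26
Maxes: [35, 45, 26]
Minimum of maxes = 26
Final answer: 26


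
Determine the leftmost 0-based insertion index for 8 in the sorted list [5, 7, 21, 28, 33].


List is sorted: [5, 7, 21, 28, 33]
We need the leftmost position where 8 can be inserted, i.e. the first index whose element is >= 8 (or the end of the list if none is).
Binary search with low=0, high=5 (0-based indices):
  low=0, high=5, mid=2: a[2]=21 >= 8, so high = 2
  low=0, high=2, mid=1: a[1]=7 < 8, so low = 2
Now low = high = 2, so the insertion index is 2.
Final answer: 2


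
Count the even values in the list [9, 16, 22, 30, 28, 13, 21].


Check each element:
  9 is odd
  16 is even
  22 is even
  30 is even
  28 is even
  13 is odd
  21 is odd
Evens: [16, 22, 30, 28]
Count of evens = 4
Final answer: 4


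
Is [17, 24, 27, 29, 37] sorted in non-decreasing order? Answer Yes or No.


Check consecutive pairs:
  17 <= 24? True
  24 <= 27? True
  27 <= 29? True
  29 <= 37? True
Every consecutive pair is in order, so the list is non-decreasing.
Final answer: Yes


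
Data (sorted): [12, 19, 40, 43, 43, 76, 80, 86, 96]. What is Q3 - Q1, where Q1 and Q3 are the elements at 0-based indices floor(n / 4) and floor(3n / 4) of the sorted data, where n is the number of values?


The data has n = 9 elements.
Q1 index = floor(9 / 4) = floor(2.25) = 2; Q3 index = floor(3 * 9 / 4) = floor(6.75) = 6
Q1 = element at index 2 = 40
Q3 = element at index 6 = 80
IQR = 80 - 40 = 40
Final answer: 40


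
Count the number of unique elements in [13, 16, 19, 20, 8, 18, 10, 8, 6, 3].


List all unique values:
Distinct values: [3, 6, 8, 10, 13, 16, 18, 19, 20]
Count = 9
Final answer: 9


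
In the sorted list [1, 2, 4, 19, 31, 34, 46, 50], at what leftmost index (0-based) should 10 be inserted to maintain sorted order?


List is sorted: [1, 2, 4, 19, 31, 34, 46, 50]
We need the leftmost position where 10 can be inserted, i.e. the first index whose element is >= 10 (or the end of the list if none is).
Binary search with low=0, high=8 (0-based indices):
  low=0, high=8, mid=4: a[4]=31 >= 10, so high = 4
  low=0, high=4, mid=2: a[2]=4 < 10, so low = 3
  low=3, high=4, mid=3: a[3]=19 >= 10, so high = 3
Now low = high = 3, so the insertion index is 3.
Final answer: 3


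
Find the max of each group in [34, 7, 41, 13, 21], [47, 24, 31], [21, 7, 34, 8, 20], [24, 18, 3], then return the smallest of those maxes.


Find max of each group:
  Group 1: [34, 7, 41, 13, 21] -> max = 41
  Group 2: [47, 24, 31] -> max = 47
  Group 3: [21, 7, 34, 8, 20] -> max = 34
  Group 4: [24, 18, 3] -> max = 24
Maxes: [41, 47, 34, 24]
Minimum of maxes = 24
Final answer: 24


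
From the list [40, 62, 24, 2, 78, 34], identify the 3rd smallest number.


Sort ascending: [2, 24, 34, 40, 62, 78]
The 3rd element (1-indexed) is at index 2.
Value = 34
Final answer: 34


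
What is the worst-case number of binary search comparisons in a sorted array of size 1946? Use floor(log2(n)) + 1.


Binary search halves the search space each step.
Maximum comparisons = floor(log2(1946)) + 1
log2(1946) = 10.9263
floor(log2(1946)) = 10, so 10 + 1 = 11
Final answer: 11


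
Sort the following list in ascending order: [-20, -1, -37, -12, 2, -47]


Original list: [-20, -1, -37, -12, 2, -47]
Repeatedly take the smallest remaining element:
  Remaining [-20, -1, -37, -12, 2, -47] -> smallest is -47
  Remaining [-20, -1, -37, -12, 2] -> smallest is -37
  Remaining [-20, -1, -12, 2] -> smallest is -20
  Remaining [-1, -12, 2] -> smallest is -12
  Remaining [-1, 2] -> smallest is -1
  Remaining [2] -> smallest is 2
Collecting the picks in order gives the sorted list.
Final answer: [-47, -37, -20, -12, -1, 2]


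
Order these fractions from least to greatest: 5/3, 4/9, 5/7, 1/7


Convert to decimal for comparison:
  5/3 = 1.6667
  4/9 = 0.4444
  5/7 = 0.7143
  1/7 = 0.1429
Decimals in increasing order: 0.1429 < 0.4444 < 0.7143 < 1.6667
Writing each back as its fraction gives the sorted order.
Final answer: 1/7, 4/9, 5/7, 5/3


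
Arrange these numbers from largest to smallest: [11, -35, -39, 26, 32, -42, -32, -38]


Original list: [11, -35, -39, 26, 32, -42, -32, -38]
Repeatedly take the largest remaining element:
  Remaining [11, -35, -39, 26, 32, -42, -32, -38] -> largest is 32
  Remaining [11, -35, -39, 26, -42, -32, -38] -> largest is 26
  Remaining [11, -35, -39, -42, -32, -38] -> largest is 11
  Remaining [-35, -39, -42, -32, -38] -> largest is -32
  Remaining [-35, -39, -42, -38] -> largest is -35
  Remaining [-39, -42, -38] -> largest is -38
  Remaining [-39, -42] -> largest is -39
  Remaining [-42] -> largest is -42
Collecting the picks in order gives the descending list.
Final answer: [32, 26, 11, -32, -35, -38, -39, -42]


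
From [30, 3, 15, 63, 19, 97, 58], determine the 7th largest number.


Sort descending: [97, 63, 58, 30, 19, 15, 3]
The 7th element (1-indexed) is at index 6.
Value = 3
Final answer: 3


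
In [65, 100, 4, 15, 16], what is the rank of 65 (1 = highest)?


Sort descending: [100, 65, 16, 15, 4]
Find 65 in the sorted list.
65 is at position 2.
Final answer: 2


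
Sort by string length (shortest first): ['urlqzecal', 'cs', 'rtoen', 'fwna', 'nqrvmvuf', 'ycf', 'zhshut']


Compute lengths:
  'urlqzecal' has length 9
  'cs' has length 2
  'rtoen' has length 5
  'fwna' has length 4
  'nqrvmvuf' has length 8
  'ycf' has length 3
  'zhshut' has length 6
Lengths in increasing order: 2 < 3 < 4 < 5 < 6 < 8 < 9
Listing the words in that order gives the answer.
Final answer: ['cs', 'ycf', 'fwna', 'rtoen', 'zhshut', 'nqrvmvuf', 'urlqzecal']


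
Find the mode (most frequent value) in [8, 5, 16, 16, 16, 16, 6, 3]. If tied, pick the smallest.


Count the frequency of each value:
  3 appears 1 time(s)
  5 appears 1 time(s)
  6 appears 1 time(s)
  8 appears 1 time(s)
  16 appears 4 time(s)
Maximum frequency is 4.
Only 16 reaches that frequency, so it is the mode.
Final answer: 16


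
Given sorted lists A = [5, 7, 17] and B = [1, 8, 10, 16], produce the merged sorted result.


List A: [5, 7, 17]
List B: [1, 8, 10, 16]
Repeatedly compare the front elements and take the smaller:
  5 vs 1 -> take 1
  5 vs 8 -> take 5
  7 vs 8 -> take 7
  17 vs 8 -> take 8
  17 vs 10 -> take 10
  17 vs 16 -> take 16
  B is exhausted; append the rest of A: [17]
Final answer: [1, 5, 7, 8, 10, 16, 17]


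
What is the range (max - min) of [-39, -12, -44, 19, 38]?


Maximum value: 38
Minimum value: -44
Range = 38 - (-44) = 82
Final answer: 82


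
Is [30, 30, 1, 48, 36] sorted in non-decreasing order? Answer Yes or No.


Check consecutive pairs:
  30 <= 30? True
  30 <= 1? False
  1 <= 48? True
  48 <= 36? False
2 consecutive pair(s) are out of order, so the list is not sorted.
Final answer: No


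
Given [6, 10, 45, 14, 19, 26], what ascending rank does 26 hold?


Sort ascending: [6, 10, 14, 19, 26, 45]
Find 26 in the sorted list.
26 is at position 5 (1-indexed).
Final answer: 5


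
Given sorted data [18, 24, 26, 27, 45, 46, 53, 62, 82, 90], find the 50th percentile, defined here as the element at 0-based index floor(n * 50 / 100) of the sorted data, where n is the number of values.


The dataset has n = 10 elements.
Index = floor(10 * 50 / 100) = floor(500 / 100) = floor(5) = 5
Counting from index 0 in the sorted data, the element at index 5 is 46.
Final answer: 46


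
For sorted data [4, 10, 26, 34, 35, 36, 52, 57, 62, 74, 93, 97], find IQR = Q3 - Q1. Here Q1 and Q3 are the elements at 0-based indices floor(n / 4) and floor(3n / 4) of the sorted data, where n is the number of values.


The data has n = 12 elements.
Q1 index = floor(12 / 4) = floor(3) = 3; Q3 index = floor(3 * 12 / 4) = floor(9) = 9
Q1 = element at index 3 = 34
Q3 = element at index 9 = 74
IQR = 74 - 34 = 40
Final answer: 40


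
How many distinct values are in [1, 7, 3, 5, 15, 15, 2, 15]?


List all unique values:
Distinct values: [1, 2, 3, 5, 7, 15]
Count = 6
Final answer: 6


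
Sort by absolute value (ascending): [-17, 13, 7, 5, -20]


Compute absolute values:
  |-17| = 17
  |13| = 13
  |7| = 7
  |5| = 5
  |-20| = 20
Absolute values in increasing order: 5 < 7 < 13 < 17 < 20
Listing the original numbers in that order gives the answer.
Final answer: [5, 7, 13, -17, -20]


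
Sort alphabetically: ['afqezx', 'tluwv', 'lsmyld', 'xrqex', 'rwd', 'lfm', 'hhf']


Compare strings character by character (the first differing letter decides):
  'afqezx' < 'hhf' since 'a' < 'h' at position 1
  'hhf' < 'lfm' since 'h' < 'l' at position 1
  'lfm' < 'lsmyld' since 'f' < 's' at position 2
  'lsmyld' < 'rwd' since 'l' < 'r' at position 1
  'rwd' < 'tluwv' since 'r' < 't' at position 1
  'tluwv' < 'xrqex' since 't' < 'x' at position 1
Chaining these comparisons gives the alphabetical order.
Final answer: ['afqezx', 'hhf', 'lfm', 'lsmyld', 'rwd', 'tluwv', 'xrqex']


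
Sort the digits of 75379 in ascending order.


The number 75379 has digits: 7, 5, 3, 7, 9
Sorted: 3, 5, 7, 7, 9
Joining the sorted digits gives the result.
Final answer: 35779


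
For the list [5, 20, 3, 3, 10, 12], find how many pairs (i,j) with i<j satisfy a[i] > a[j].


For each element, count the later elements that are smaller than it:
  5 (index 0): smaller elements after it = [3, 3] -> 2
  20 (index 1): smaller elements after it = [3, 3, 10, 12] -> 4
  3 (index 2): smaller elements after it = [] -> 0
  3 (index 3): smaller elements after it = [] -> 0
  10 (index 4): smaller elements after it = [] -> 0
Total inversions = 2 + 4 + 0 + 0 + 0 = 6
Final answer: 6


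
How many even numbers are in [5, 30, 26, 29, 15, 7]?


Check each element:
  5 is odd
  30 is even
  26 is even
  29 is odd
  15 is odd
  7 is odd
Evens: [30, 26]
Count of evens = 2
Final answer: 2


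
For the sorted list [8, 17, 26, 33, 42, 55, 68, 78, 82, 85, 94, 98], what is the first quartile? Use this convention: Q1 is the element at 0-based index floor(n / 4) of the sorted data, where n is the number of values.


The list has n = 12 elements.
Q1 index = floor(12 / 4) = floor(3) = 3
Counting from index 0 in the sorted data, the element at index 3 is 33.
Final answer: 33


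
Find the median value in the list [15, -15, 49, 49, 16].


First, sort the list: [-15, 15, 16, 49, 49]
The list has 5 elements (odd count).
The middle index is 2 (0-based), and the element there is 16.
Final answer: 16


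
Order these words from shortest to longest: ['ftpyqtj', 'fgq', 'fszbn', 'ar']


Compute lengths:
  'ftpyqtj' has length 7
  'fgq' has length 3
  'fszbn' has length 5
  'ar' has length 2
Lengths in increasing order: 2 < 3 < 5 < 7
Listing the words in that order gives the answer.
Final answer: ['ar', 'fgq', 'fszbn', 'ftpyqtj']


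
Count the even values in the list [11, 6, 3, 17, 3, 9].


Check each element:
  11 is odd
  6 is even
  3 is odd
  17 is odd
  3 is odd
  9 is odd
Evens: [6]
Count of evens = 1
Final answer: 1


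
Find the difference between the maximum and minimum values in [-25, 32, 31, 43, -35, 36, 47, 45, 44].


Maximum value: 47
Minimum value: -35
Range = 47 - (-35) = 82
Final answer: 82


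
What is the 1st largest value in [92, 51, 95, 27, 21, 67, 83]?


Sort descending: [95, 92, 83, 67, 51, 27, 21]
The 1st element (1-indexed) is at index 0.
Value = 95
Final answer: 95


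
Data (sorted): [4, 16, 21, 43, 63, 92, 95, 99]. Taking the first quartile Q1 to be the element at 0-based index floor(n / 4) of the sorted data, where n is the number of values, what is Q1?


The list has n = 8 elements.
Q1 index = floor(8 / 4) = floor(2) = 2
Counting from index 0 in the sorted data, the element at index 2 is 21.
Final answer: 21


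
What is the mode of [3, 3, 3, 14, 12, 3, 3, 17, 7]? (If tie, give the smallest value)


Count the frequency of each value:
  3 appears 5 time(s)
  7 appears 1 time(s)
  12 appears 1 time(s)
  14 appears 1 time(s)
  17 appears 1 time(s)
Maximum frequency is 5.
Only 3 reaches that frequency, so it is the mode.
Final answer: 3


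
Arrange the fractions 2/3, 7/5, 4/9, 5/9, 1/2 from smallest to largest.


Convert to decimal for comparison:
  2/3 = 0.6667
  7/5 = 1.4
  4/9 = 0.4444
  5/9 = 0.5556
  1/2 = 0.5
Decimals in increasing order: 0.4444 < 0.5 < 0.5556 < 0.6667 < 1.4
Writing each back as its fraction gives the sorted order.
Final answer: 4/9, 1/2, 5/9, 2/3, 7/5


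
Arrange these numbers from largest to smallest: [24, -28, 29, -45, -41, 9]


Original list: [24, -28, 29, -45, -41, 9]
Repeatedly take the largest remaining element:
  Remaining [24, -28, 29, -45, -41, 9] -> largest is 29
  Remaining [24, -28, -45, -41, 9] -> largest is 24
  Remaining [-28, -45, -41, 9] -> largest is 9
  Remaining [-28, -45, -41] -> largest is -28
  Remaining [-45, -41] -> largest is -41
  Remaining [-45] -> largest is -45
Collecting the picks in order gives the descending list.
Final answer: [29, 24, 9, -28, -41, -45]


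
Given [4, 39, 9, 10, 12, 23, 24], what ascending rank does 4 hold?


Sort ascending: [4, 9, 10, 12, 23, 24, 39]
Find 4 in the sorted list.
4 is at position 1 (1-indexed).
Final answer: 1


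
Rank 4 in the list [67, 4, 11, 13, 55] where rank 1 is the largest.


Sort descending: [67, 55, 13, 11, 4]
Find 4 in the sorted list.
4 is at position 5.
Final answer: 5


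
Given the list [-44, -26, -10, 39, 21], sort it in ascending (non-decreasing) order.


Original list: [-44, -26, -10, 39, 21]
Repeatedly take the smallest remaining element:
  Remaining [-44, -26, -10, 39, 21] -> smallest is -44
  Remaining [-26, -10, 39, 21] -> smallest is -26
  Remaining [-10, 39, 21] -> smallest is -10
  Remaining [39, 21] -> smallest is 21
  Remaining [39] -> smallest is 39
Collecting the picks in order gives the sorted list.
Final answer: [-44, -26, -10, 21, 39]


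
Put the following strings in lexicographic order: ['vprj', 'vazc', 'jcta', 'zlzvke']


Compare strings character by character (the first differing letter decides):
  'jcta' < 'vazc' since 'j' < 'v' at position 1
  'vazc' < 'vprj' since 'a' < 'p' at position 2
  'vprj' < 'zlzvke' since 'v' < 'z' at position 1
Chaining these comparisons gives the alphabetical order.
Final answer: ['jcta', 'vazc', 'vprj', 'zlzvke']


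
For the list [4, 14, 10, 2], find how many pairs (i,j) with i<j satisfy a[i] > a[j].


For each element, count the later elements that are smaller than it:
  4 (index 0): smaller elements after it = [2] -> 1
  14 (index 1): smaller elements after it = [10, 2] -> 2
  10 (index 2): smaller elements after it = [2] -> 1
Total inversions = 1 + 2 + 1 = 4
Final answer: 4


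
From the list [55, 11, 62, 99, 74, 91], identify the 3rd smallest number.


Sort ascending: [11, 55, 62, 74, 91, 99]
The 3rd element (1-indexed) is at index 2.
Value = 62
Final answer: 62


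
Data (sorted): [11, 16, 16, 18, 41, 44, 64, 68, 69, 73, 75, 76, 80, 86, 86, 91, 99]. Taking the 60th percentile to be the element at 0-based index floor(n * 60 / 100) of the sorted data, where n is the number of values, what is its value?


The dataset has n = 17 elements.
Index = floor(17 * 60 / 100) = floor(1020 / 100) = floor(10.2) = 10
Counting from index 0 in the sorted data, the element at index 10 is 75.
Final answer: 75


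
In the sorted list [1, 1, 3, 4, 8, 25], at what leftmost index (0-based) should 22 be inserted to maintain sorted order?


List is sorted: [1, 1, 3, 4, 8, 25]
We need the leftmost position where 22 can be inserted, i.e. the first index whose element is >= 22 (or the end of the list if none is).
Binary search with low=0, high=6 (0-based indices):
  low=0, high=6, mid=3: a[3]=4 < 22, so low = 4
  low=4, high=6, mid=5: a[5]=25 >= 22, so high = 5
  low=4, high=5, mid=4: a[4]=8 < 22, so low = 5
Now low = high = 5, so the insertion index is 5.
Final answer: 5


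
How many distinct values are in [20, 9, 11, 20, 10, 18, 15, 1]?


List all unique values:
Distinct values: [1, 9, 10, 11, 15, 18, 20]
Count = 7
Final answer: 7


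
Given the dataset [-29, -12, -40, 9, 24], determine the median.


First, sort the list: [-40, -29, -12, 9, 24]
The list has 5 elements (odd count).
The middle index is 2 (0-based), and the element there is -12.
Final answer: -12


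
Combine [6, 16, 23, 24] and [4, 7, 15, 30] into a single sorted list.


List A: [6, 16, 23, 24]
List B: [4, 7, 15, 30]
Repeatedly compare the front elements and take the smaller:
  6 vs 4 -> take 4
  6 vs 7 -> take 6
  16 vs 7 -> take 7
  16 vs 15 -> take 15
  16 vs 30 -> take 16
  23 vs 30 -> take 23
  24 vs 30 -> take 24
  A is exhausted; append the rest of B: [30]
Final answer: [4, 6, 7, 15, 16, 23, 24, 30]


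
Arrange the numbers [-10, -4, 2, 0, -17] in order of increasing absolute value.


Compute absolute values:
  |-10| = 10
  |-4| = 4
  |2| = 2
  |0| = 0
  |-17| = 17
Absolute values in increasing order: 0 < 2 < 4 < 10 < 17
Listing the original numbers in that order gives the answer.
Final answer: [0, 2, -4, -10, -17]


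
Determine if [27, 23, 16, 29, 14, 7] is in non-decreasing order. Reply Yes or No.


Check consecutive pairs:
  27 <= 23? False
  23 <= 16? False
  16 <= 29? True
  29 <= 14? False
  14 <= 7? False
4 consecutive pair(s) are out of order, so the list is not sorted.
Final answer: No


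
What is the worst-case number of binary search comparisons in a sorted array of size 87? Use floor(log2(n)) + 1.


Binary search halves the search space each step.
Maximum comparisons = floor(log2(87)) + 1
log2(87) = 6.4429
floor(log2(87)) = 6, so 6 + 1 = 7
Final answer: 7


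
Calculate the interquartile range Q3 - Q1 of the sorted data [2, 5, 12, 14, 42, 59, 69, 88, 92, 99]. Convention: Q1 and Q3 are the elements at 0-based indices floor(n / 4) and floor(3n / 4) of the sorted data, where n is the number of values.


The data has n = 10 elements.
Q1 index = floor(10 / 4) = floor(2.5) = 2; Q3 index = floor(3 * 10 / 4) = floor(7.5) = 7
Q1 = element at index 2 = 12
Q3 = element at index 7 = 88
IQR = 88 - 12 = 76
Final answer: 76


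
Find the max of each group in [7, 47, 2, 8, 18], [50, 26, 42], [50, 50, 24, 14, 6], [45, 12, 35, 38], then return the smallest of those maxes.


Find max of each group:
  Group 1: [7, 47, 2, 8, 18] -> max = 47
  Group 2: [50, 26, 42] -> max = 50
  Group 3: [50, 50, 24, 14, 6] -> max = 50
  Group 4: [45, 12, 35, 38] -> max = 45
Maxes: [47, 50, 50, 45]
Minimum of maxes = 45
Final answer: 45


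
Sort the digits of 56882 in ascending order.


The number 56882 has digits: 5, 6, 8, 8, 2
Sorted: 2, 5, 6, 8, 8
Joining the sorted digits gives the result.
Final answer: 25688


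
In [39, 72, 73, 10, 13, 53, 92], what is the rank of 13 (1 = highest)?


Sort descending: [92, 73, 72, 53, 39, 13, 10]
Find 13 in the sorted list.
13 is at position 6.
Final answer: 6


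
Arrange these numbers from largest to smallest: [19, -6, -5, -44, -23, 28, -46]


Original list: [19, -6, -5, -44, -23, 28, -46]
Repeatedly take the largest remaining element:
  Remaining [19, -6, -5, -44, -23, 28, -46] -> largest is 28
  Remaining [19, -6, -5, -44, -23, -46] -> largest is 19
  Remaining [-6, -5, -44, -23, -46] -> largest is -5
  Remaining [-6, -44, -23, -46] -> largest is -6
  Remaining [-44, -23, -46] -> largest is -23
  Remaining [-44, -46] -> largest is -44
  Remaining [-46] -> largest is -46
Collecting the picks in order gives the descending list.
Final answer: [28, 19, -5, -6, -23, -44, -46]


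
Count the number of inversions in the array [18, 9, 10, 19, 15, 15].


For each element, count the later elements that are smaller than it:
  18 (index 0): smaller elements after it = [9, 10, 15, 15] -> 4
  9 (index 1): smaller elements after it = [] -> 0
  10 (index 2): smaller elements after it = [] -> 0
  19 (index 3): smaller elements after it = [15, 15] -> 2
  15 (index 4): smaller elements after it = [] -> 0
Total inversions = 4 + 0 + 0 + 2 + 0 = 6
Final answer: 6


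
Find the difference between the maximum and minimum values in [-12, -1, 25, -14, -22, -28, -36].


Maximum value: 25
Minimum value: -36
Range = 25 - (-36) = 61
Final answer: 61


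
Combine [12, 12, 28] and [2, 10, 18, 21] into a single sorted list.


List A: [12, 12, 28]
List B: [2, 10, 18, 21]
Repeatedly compare the front elements and take the smaller:
  12 vs 2 -> take 2
  12 vs 10 -> take 10
  12 vs 18 -> take 12
  12 vs 18 -> take 12
  28 vs 18 -> take 18
  28 vs 21 -> take 21
  B is exhausted; append the rest of A: [28]
Final answer: [2, 10, 12, 12, 18, 21, 28]


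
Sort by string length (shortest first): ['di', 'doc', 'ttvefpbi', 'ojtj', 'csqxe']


Compute lengths:
  'di' has length 2
  'doc' has length 3
  'ttvefpbi' has length 8
  'ojtj' has length 4
  'csqxe' has length 5
Lengths in increasing order: 2 < 3 < 4 < 5 < 8
Listing the words in that order gives the answer.
Final answer: ['di', 'doc', 'ojtj', 'csqxe', 'ttvefpbi']


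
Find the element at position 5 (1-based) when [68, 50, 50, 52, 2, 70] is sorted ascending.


Sort ascending: [2, 50, 50, 52, 68, 70]
The 5th element (1-indexed) is at index 4.
Value = 68
Final answer: 68


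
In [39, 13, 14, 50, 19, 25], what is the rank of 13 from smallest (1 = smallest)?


Sort ascending: [13, 14, 19, 25, 39, 50]
Find 13 in the sorted list.
13 is at position 1 (1-indexed).
Final answer: 1


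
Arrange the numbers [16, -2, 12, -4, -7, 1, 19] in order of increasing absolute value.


Compute absolute values:
  |16| = 16
  |-2| = 2
  |12| = 12
  |-4| = 4
  |-7| = 7
  |1| = 1
  |19| = 19
Absolute values in increasing order: 1 < 2 < 4 < 7 < 12 < 16 < 19
Listing the original numbers in that order gives the answer.
Final answer: [1, -2, -4, -7, 12, 16, 19]


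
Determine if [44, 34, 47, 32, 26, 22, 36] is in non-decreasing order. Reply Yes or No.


Check consecutive pairs:
  44 <= 34? False
  34 <= 47? True
  47 <= 32? False
  32 <= 26? False
  26 <= 22? False
  22 <= 36? True
4 consecutive pair(s) are out of order, so the list is not sorted.
Final answer: No


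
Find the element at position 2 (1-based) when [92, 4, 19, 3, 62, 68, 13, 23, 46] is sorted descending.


Sort descending: [92, 68, 62, 46, 23, 19, 13, 4, 3]
The 2nd element (1-indexed) is at index 1.
Value = 68
Final answer: 68


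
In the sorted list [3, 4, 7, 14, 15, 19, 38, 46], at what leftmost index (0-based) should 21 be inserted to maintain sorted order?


List is sorted: [3, 4, 7, 14, 15, 19, 38, 46]
We need the leftmost position where 21 can be inserted, i.e. the first index whose element is >= 21 (or the end of the list if none is).
Binary search with low=0, high=8 (0-based indices):
  low=0, high=8, mid=4: a[4]=15 < 21, so low = 5
  low=5, high=8, mid=6: a[6]=38 >= 21, so high = 6
  low=5, high=6, mid=5: a[5]=19 < 21, so low = 6
Now low = high = 6, so the insertion index is 6.
Final answer: 6


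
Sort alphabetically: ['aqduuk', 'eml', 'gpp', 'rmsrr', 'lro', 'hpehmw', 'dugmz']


Compare strings character by character (the first differing letter decides):
  'aqduuk' < 'dugmz' since 'a' < 'd' at position 1
  'dugmz' < 'eml' since 'd' < 'e' at position 1
  'eml' < 'gpp' since 'e' < 'g' at position 1
  'gpp' < 'hpehmw' since 'g' < 'h' at position 1
  'hpehmw' < 'lro' since 'h' < 'l' at position 1
  'lro' < 'rmsrr' since 'l' < 'r' at position 1
Chaining these comparisons gives the alphabetical order.
Final answer: ['aqduuk', 'dugmz', 'eml', 'gpp', 'hpehmw', 'lro', 'rmsrr']


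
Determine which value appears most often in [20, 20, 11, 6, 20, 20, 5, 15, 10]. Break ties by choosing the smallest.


Count the frequency of each value:
  5 appears 1 time(s)
  6 appears 1 time(s)
  10 appears 1 time(s)
  11 appears 1 time(s)
  15 appears 1 time(s)
  20 appears 4 time(s)
Maximum frequency is 4.
Only 20 reaches that frequency, so it is the mode.
Final answer: 20


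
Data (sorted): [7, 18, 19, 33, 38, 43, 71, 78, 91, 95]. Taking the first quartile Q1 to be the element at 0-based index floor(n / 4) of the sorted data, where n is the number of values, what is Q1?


The list has n = 10 elements.
Q1 index = floor(10 / 4) = floor(2.5) = 2
Counting from index 0 in the sorted data, the element at index 2 is 19.
Final answer: 19


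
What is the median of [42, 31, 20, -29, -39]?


First, sort the list: [-39, -29, 20, 31, 42]
The list has 5 elements (odd count).
The middle index is 2 (0-based), and the element there is 20.
Final answer: 20


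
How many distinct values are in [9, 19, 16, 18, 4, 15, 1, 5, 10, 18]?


List all unique values:
Distinct values: [1, 4, 5, 9, 10, 15, 16, 18, 19]
Count = 9
Final answer: 9


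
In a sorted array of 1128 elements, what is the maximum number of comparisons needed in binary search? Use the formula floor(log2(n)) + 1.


Binary search halves the search space each step.
Maximum comparisons = floor(log2(1128)) + 1
log2(1128) = 10.1396
floor(log2(1128)) = 10, so 10 + 1 = 11
Final answer: 11


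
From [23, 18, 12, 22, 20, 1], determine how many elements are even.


Check each element:
  23 is odd
  18 is even
  12 is even
  22 is even
  20 is even
  1 is odd
Evens: [18, 12, 22, 20]
Count of evens = 4
Final answer: 4


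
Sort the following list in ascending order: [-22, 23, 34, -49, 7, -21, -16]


Original list: [-22, 23, 34, -49, 7, -21, -16]
Repeatedly take the smallest remaining element:
  Remaining [-22, 23, 34, -49, 7, -21, -16] -> smallest is -49
  Remaining [-22, 23, 34, 7, -21, -16] -> smallest is -22
  Remaining [23, 34, 7, -21, -16] -> smallest is -21
  Remaining [23, 34, 7, -16] -> smallest is -16
  Remaining [23, 34, 7] -> smallest is 7
  Remaining [23, 34] -> smallest is 23
  Remaining [34] -> smallest is 34
Collecting the picks in order gives the sorted list.
Final answer: [-49, -22, -21, -16, 7, 23, 34]


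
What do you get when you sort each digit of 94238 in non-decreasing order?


The number 94238 has digits: 9, 4, 2, 3, 8
Sorted: 2, 3, 4, 8, 9
Joining the sorted digits gives the result.
Final answer: 23489


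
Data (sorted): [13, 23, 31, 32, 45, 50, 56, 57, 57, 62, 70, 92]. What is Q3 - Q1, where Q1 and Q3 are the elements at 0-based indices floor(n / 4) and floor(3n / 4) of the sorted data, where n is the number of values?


The data has n = 12 elements.
Q1 index = floor(12 / 4) = floor(3) = 3; Q3 index = floor(3 * 12 / 4) = floor(9) = 9
Q1 = element at index 3 = 32
Q3 = element at index 9 = 62
IQR = 62 - 32 = 30
Final answer: 30


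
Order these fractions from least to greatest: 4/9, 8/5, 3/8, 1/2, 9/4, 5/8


Convert to decimal for comparison:
  4/9 = 0.4444
  8/5 = 1.6
  3/8 = 0.375
  1/2 = 0.5
  9/4 = 2.25
  5/8 = 0.625
Decimals in increasing order: 0.375 < 0.4444 < 0.5 < 0.625 < 1.6 < 2.25
Writing each back as its fraction gives the sorted order.
Final answer: 3/8, 4/9, 1/2, 5/8, 8/5, 9/4


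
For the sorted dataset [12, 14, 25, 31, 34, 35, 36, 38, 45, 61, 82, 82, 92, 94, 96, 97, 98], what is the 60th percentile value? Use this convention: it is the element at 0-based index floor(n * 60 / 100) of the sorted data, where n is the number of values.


The dataset has n = 17 elements.
Index = floor(17 * 60 / 100) = floor(1020 / 100) = floor(10.2) = 10
Counting from index 0 in the sorted data, the element at index 10 is 82.
Final answer: 82


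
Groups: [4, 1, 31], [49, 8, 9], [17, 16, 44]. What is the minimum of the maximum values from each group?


Find max of each group:
  Group 1: [4, 1, 31] -> max = 31
  Group 2: [49, 8, 9] -> max = 49
  Group 3: [17, 16, 44] -> max = 44
Maxes: [31, 49, 44]
Minimum of maxes = 31
Final answer: 31


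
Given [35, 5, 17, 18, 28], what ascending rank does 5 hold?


Sort ascending: [5, 17, 18, 28, 35]
Find 5 in the sorted list.
5 is at position 1 (1-indexed).
Final answer: 1


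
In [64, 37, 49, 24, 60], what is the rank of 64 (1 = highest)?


Sort descending: [64, 60, 49, 37, 24]
Find 64 in the sorted list.
64 is at position 1.
Final answer: 1


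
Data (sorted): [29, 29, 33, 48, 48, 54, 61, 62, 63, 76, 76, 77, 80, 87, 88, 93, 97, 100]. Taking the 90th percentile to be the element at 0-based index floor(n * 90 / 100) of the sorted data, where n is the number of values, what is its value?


The dataset has n = 18 elements.
Index = floor(18 * 90 / 100) = floor(1620 / 100) = floor(16.2) = 16
Counting from index 0 in the sorted data, the element at index 16 is 97.
Final answer: 97


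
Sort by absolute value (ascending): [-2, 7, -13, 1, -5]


Compute absolute values:
  |-2| = 2
  |7| = 7
  |-13| = 13
  |1| = 1
  |-5| = 5
Absolute values in increasing order: 1 < 2 < 5 < 7 < 13
Listing the original numbers in that order gives the answer.
Final answer: [1, -2, -5, 7, -13]


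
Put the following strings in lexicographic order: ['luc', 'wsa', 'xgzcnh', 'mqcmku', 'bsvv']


Compare strings character by character (the first differing letter decides):
  'bsvv' < 'luc' since 'b' < 'l' at position 1
  'luc' < 'mqcmku' since 'l' < 'm' at position 1
  'mqcmku' < 'wsa' since 'm' < 'w' at position 1
  'wsa' < 'xgzcnh' since 'w' < 'x' at position 1
Chaining these comparisons gives the alphabetical order.
Final answer: ['bsvv', 'luc', 'mqcmku', 'wsa', 'xgzcnh']


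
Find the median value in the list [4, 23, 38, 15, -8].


First, sort the list: [-8, 4, 15, 23, 38]
The list has 5 elements (odd count).
The middle index is 2 (0-based), and the element there is 15.
Final answer: 15


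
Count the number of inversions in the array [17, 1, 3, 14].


For each element, count the later elements that are smaller than it:
  17 (index 0): smaller elements after it = [1, 3, 14] -> 3
  1 (index 1): smaller elements after it = [] -> 0
  3 (index 2): smaller elements after it = [] -> 0
Total inversions = 3 + 0 + 0 = 3
Final answer: 3


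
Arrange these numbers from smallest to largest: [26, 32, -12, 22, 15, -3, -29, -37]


Original list: [26, 32, -12, 22, 15, -3, -29, -37]
Repeatedly take the smallest remaining element:
  Remaining [26, 32, -12, 22, 15, -3, -29, -37] -> smallest is -37
  Remaining [26, 32, -12, 22, 15, -3, -29] -> smallest is -29
  Remaining [26, 32, -12, 22, 15, -3] -> smallest is -12
  Remaining [26, 32, 22, 15, -3] -> smallest is -3
  Remaining [26, 32, 22, 15] -> smallest is 15
  Remaining [26, 32, 22] -> smallest is 22
  Remaining [26, 32] -> smallest is 26
  Remaining [32] -> smallest is 32
Collecting the picks in order gives the sorted list.
Final answer: [-37, -29, -12, -3, 15, 22, 26, 32]


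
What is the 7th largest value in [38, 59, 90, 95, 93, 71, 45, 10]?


Sort descending: [95, 93, 90, 71, 59, 45, 38, 10]
The 7th element (1-indexed) is at index 6.
Value = 38
Final answer: 38


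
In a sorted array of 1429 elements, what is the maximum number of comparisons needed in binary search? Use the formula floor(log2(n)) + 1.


Binary search halves the search space each step.
Maximum comparisons = floor(log2(1429)) + 1
log2(1429) = 10.4808
floor(log2(1429)) = 10, so 10 + 1 = 11
Final answer: 11


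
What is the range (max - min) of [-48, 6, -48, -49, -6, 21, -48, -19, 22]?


Maximum value: 22
Minimum value: -49
Range = 22 - (-49) = 71
Final answer: 71


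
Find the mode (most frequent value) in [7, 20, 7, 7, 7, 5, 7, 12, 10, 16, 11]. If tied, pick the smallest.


Count the frequency of each value:
  5 appears 1 time(s)
  7 appears 5 time(s)
  10 appears 1 time(s)
  11 appears 1 time(s)
  12 appears 1 time(s)
  16 appears 1 time(s)
  20 appears 1 time(s)
Maximum frequency is 5.
Only 7 reaches that frequency, so it is the mode.
Final answer: 7


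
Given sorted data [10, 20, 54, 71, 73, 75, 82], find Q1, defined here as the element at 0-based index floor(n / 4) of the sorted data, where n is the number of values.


The list has n = 7 elements.
Q1 index = floor(7 / 4) = floor(1.75) = 1
Counting from index 0 in the sorted data, the element at index 1 is 20.
Final answer: 20


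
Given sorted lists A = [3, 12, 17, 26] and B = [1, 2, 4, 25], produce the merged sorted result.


List A: [3, 12, 17, 26]
List B: [1, 2, 4, 25]
Repeatedly compare the front elements and take the smaller:
  3 vs 1 -> take 1
  3 vs 2 -> take 2
  3 vs 4 -> take 3
  12 vs 4 -> take 4
  12 vs 25 -> take 12
  17 vs 25 -> take 17
  26 vs 25 -> take 25
  B is exhausted; append the rest of A: [26]
Final answer: [1, 2, 3, 4, 12, 17, 25, 26]


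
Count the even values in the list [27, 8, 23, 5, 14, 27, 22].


Check each element:
  27 is odd
  8 is even
  23 is odd
  5 is odd
  14 is even
  27 is odd
  22 is even
Evens: [8, 14, 22]
Count of evens = 3
Final answer: 3


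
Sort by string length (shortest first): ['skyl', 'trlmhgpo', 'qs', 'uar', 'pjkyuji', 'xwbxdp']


Compute lengths:
  'skyl' has length 4
  'trlmhgpo' has length 8
  'qs' has length 2
  'uar' has length 3
  'pjkyuji' has length 7
  'xwbxdp' has length 6
Lengths in increasing order: 2 < 3 < 4 < 6 < 7 < 8
Listing the words in that order gives the answer.
Final answer: ['qs', 'uar', 'skyl', 'xwbxdp', 'pjkyuji', 'trlmhgpo']


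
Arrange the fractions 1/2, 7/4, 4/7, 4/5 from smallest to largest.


Convert to decimal for comparison:
  1/2 = 0.5
  7/4 = 1.75
  4/7 = 0.5714
  4/5 = 0.8
Decimals in increasing order: 0.5 < 0.5714 < 0.8 < 1.75
Writing each back as its fraction gives the sorted order.
Final answer: 1/2, 4/7, 4/5, 7/4
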